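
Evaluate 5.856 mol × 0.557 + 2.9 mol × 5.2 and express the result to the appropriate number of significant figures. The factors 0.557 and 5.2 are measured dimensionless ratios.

5.856 × 0.557 = 3.261792 → 3.26 mol (3 s.f., last digit at the 10^-2 place).
2.9 × 5.2 = 15.08 → 15 mol (2 s.f., last digit at the 10^0 place).
Sum: 18.341792 mol; keep the coarser place, 10^0.
Result: 18 mol.

18 mol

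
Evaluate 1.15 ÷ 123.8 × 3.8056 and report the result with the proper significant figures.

0.0354

1.15 ÷ 123.8 × 3.8056 = 0.0353508885299…
Multiplication/division keeps the fewest significant figures: 1.15 → 3 s.f., 123.8 → 4 s.f., 3.8056 → 5 s.f.; limit is 3.
Rounded to 3 significant figures: 0.0354.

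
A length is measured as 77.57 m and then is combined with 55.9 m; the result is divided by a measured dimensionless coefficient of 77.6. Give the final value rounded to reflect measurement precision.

77.57 m + 55.9 m = 133.47 m; the sum is limited to 1 decimal place (4 s.f.).
Carrying full precision, 133.47 ÷ 77.6 = 1.7199742268… m; 77.6 has 3 s.f., so the result keeps min(4, 3) = 3 s.f.
Rounded to 3 significant figures: 1.72 m.

1.72 m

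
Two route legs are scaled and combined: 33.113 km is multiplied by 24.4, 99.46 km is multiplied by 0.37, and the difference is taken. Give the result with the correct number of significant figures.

771 km

33.113 × 24.4 = 807.9572 → 808 km (3 s.f., last digit at the 10^0 place).
99.46 × 0.37 = 36.8002 → 37 km (2 s.f., last digit at the 10^0 place).
Difference: 771.157 km; keep the coarser place, 10^0.
Result: 771 km.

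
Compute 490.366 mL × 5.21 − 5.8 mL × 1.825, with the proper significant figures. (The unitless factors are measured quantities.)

490.366 × 5.21 = 2554.80686 → 2.55 × 10^3 mL (3 s.f., last digit at the 10^1 place).
5.8 × 1.825 = 10.585 → 11 mL (2 s.f., last digit at the 10^0 place).
Difference: 2544.22186 mL; keep the coarser place, 10^1.
Result: 2.54 × 10^3 mL.

2.54 × 10^3 mL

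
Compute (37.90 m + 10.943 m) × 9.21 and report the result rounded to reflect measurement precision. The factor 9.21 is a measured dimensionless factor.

37.90 m + 10.943 m = 48.843 m; the sum is limited to 2 decimal places (4 s.f.).
Carrying full precision, 48.843 × 9.21 = 449.84403 m; 9.21 has 3 s.f., so the result keeps min(4, 3) = 3 s.f.
Rounded to 3 significant figures: 450. m.

450. m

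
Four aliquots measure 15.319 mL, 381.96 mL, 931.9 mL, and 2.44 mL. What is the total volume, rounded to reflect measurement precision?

1.3316 × 10^3 mL

15.319 mL + 381.96 mL + 931.9 mL + 2.44 mL = 1331.619 mL.
Addition/subtraction keeps the fewest decimal places: 15.319 → 3 decimal places, 381.96 → 2 decimal places, 931.9 → 1 decimal place, 2.44 → 2 decimal places; limit is 1.
Rounded to 1 decimal place: 1.3316 × 10^3 mL.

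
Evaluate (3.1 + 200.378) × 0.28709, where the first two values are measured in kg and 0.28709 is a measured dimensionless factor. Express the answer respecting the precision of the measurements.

3.1 kg + 200.378 kg = 203.478 kg; the sum is limited to 1 decimal place (4 s.f.).
Carrying full precision, 203.478 × 0.28709 = 58.41649902 kg; 0.28709 has 5 s.f., so the result keeps min(4, 5) = 4 s.f.
Rounded to 4 significant figures: 58.42 kg.

58.42 kg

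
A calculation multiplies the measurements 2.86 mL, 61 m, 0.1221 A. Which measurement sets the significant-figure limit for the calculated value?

61 m

2.86 mL → 3 s.f.; 61 m → 2 s.f.; 0.1221 A → 4 s.f.
The fewest is 2 significant figures, from 61 m.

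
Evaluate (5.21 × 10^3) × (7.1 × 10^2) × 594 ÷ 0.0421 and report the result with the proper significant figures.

5.2 × 10^10

(5.21 × 10^3) × (7.1 × 10^2) × 594 ÷ 0.0421 = 5.21915771971 × 10^10…
Multiplication/division keeps the fewest significant figures: 5.21 × 10^3 → 3 s.f., 7.1 × 10^2 → 2 s.f., 594 → 3 s.f., 0.0421 → 3 s.f.; limit is 2.
Rounded to 2 significant figures: 5.2 × 10^10.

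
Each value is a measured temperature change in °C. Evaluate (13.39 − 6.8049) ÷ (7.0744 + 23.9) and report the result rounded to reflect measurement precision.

13.39 − 6.8049 = 6.5851, limited to 2 d.p. → 3 s.f.; 7.0744 + 23.9 = 30.9744, limited to 1 d.p. → 3 s.f.
Carrying full precision, 6.5851 ÷ 30.9744 = 0.212598145565…; keep min(3, 3) = 3 s.f.
Rounded to 3 significant figures: 0.213.

0.213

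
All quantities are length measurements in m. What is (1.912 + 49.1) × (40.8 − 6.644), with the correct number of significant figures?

1.74 × 10³ m²

1.912 + 49.1 = 51.012, limited to 1 d.p. → 3 s.f.; 40.8 − 6.644 = 34.156, limited to 1 d.p. → 3 s.f.
Carrying full precision, 51.012 × 34.156 = 1742.365872; keep min(3, 3) = 3 s.f.
Rounded to 3 significant figures: 1.74 × 10³ m².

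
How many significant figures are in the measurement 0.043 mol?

0.043: leading zeros are not significant.

2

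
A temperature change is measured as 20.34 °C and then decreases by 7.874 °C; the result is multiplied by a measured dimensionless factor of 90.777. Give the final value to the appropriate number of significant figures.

20.34 °C − 7.874 °C = 12.466 °C; the difference is limited to 2 decimal places (4 s.f.).
Carrying full precision, 12.466 × 90.777 = 1131.626082 °C; 90.777 has 5 s.f., so the result keeps min(4, 5) = 4 s.f.
Rounded to 4 significant figures: 1132 °C.

1132 °C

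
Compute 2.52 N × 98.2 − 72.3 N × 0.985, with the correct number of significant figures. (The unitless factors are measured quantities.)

2.52 × 98.2 = 247.464 → 247 N (3 s.f., last digit at the 10^0 place).
72.3 × 0.985 = 71.2155 → 71.2 N (3 s.f., last digit at the 10^-1 place).
Difference: 176.2485 N; keep the coarser place, 10^0.
Result: 1.76 × 10^2 N.

1.76 × 10^2 N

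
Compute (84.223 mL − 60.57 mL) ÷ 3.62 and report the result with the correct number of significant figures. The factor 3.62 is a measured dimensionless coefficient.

84.223 mL − 60.57 mL = 23.653 mL; the difference is limited to 2 decimal places (4 s.f.).
Carrying full precision, 23.653 ÷ 3.62 = 6.53397790055… mL; 3.62 has 3 s.f., so the result keeps min(4, 3) = 3 s.f.
Rounded to 3 significant figures: 6.53 mL.

6.53 mL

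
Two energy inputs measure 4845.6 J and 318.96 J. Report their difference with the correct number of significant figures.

4526.6 J

4845.6 J − 318.96 J = 4526.64 J.
Addition/subtraction keeps the fewest decimal places: 4845.6 → 1 decimal place, 318.96 → 2 decimal places; limit is 1.
Rounded to 1 decimal place: 4526.6 J.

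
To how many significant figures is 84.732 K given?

5

84.732: every digit is nonzero and significant.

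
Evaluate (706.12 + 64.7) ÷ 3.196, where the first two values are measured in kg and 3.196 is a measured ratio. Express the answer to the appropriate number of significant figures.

241.2 kg

706.12 kg + 64.7 kg = 770.82 kg; the sum is limited to 1 decimal place (4 s.f.).
Carrying full precision, 770.82 ÷ 3.196 = 241.182728411… kg; 3.196 has 4 s.f., so the result keeps min(4, 4) = 4 s.f.
Rounded to 4 significant figures: 241.2 kg.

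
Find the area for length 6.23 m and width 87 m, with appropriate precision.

5.4 × 10² m²

area = 6.23 m × 87 m = 542.01 m².
6.23 has 3 significant figures; 87 has 2.
Division/multiplication keeps the fewest: 2 significant figures.
Rounded: 5.4 × 10² m².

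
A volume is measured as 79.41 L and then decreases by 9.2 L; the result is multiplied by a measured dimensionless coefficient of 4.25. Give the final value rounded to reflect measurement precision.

298 L

79.41 L − 9.2 L = 70.21 L; the difference is limited to 1 decimal place (3 s.f.).
Carrying full precision, 70.21 × 4.25 = 298.3925 L; 4.25 has 3 s.f., so the result keeps min(3, 3) = 3 s.f.
Rounded to 3 significant figures: 298 L.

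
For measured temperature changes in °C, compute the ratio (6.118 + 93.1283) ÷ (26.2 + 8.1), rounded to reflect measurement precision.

2.89

6.118 + 93.1283 = 99.2463, limited to 3 d.p. → 5 s.f.; 26.2 + 8.1 = 34.3, limited to 1 d.p. → 3 s.f.
Carrying full precision, 99.2463 ÷ 34.3 = 2.89347813411…; keep min(5, 3) = 3 s.f.
Rounded to 3 significant figures: 2.89.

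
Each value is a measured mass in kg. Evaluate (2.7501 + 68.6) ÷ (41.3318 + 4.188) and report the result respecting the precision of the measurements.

1.57

2.7501 + 68.6 = 71.3501, limited to 1 d.p. → 3 s.f.; 41.3318 + 4.188 = 45.5198, limited to 3 d.p. → 5 s.f.
Carrying full precision, 71.3501 ÷ 45.5198 = 1.56745196596…; keep min(3, 5) = 3 s.f.
Rounded to 3 significant figures: 1.57.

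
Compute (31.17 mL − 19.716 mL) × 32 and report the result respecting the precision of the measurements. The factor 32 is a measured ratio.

3.7 × 10^2 mL

31.17 mL − 19.716 mL = 11.454 mL; the difference is limited to 2 decimal places (4 s.f.).
Carrying full precision, 11.454 × 32 = 366.528 mL; 32 has 2 s.f., so the result keeps min(4, 2) = 2 s.f.
Rounded to 2 significant figures: 3.7 × 10^2 mL.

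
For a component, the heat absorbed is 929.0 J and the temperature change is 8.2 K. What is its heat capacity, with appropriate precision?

heat capacity = 929.0 J ÷ 8.2 K = 113.292682927… J/K.
929.0 has 4 significant figures; 8.2 has 2.
Division/multiplication keeps the fewest: 2 significant figures.
Rounded: 1.1 × 10² J/K.

1.1 × 10² J/K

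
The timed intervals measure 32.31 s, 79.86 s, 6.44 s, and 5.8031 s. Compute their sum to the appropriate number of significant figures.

32.31 s + 79.86 s + 6.44 s + 5.8031 s = 124.4131 s.
Addition/subtraction keeps the fewest decimal places: 32.31 → 2 decimal places, 79.86 → 2 decimal places, 6.44 → 2 decimal places, 5.8031 → 4 decimal places; limit is 2.
Rounded to 2 decimal places: 124.41 s.

124.41 s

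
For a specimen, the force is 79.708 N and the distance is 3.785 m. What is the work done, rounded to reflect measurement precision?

301.7 J

work done = 79.708 N × 3.785 m = 301.69478 J.
79.708 has 5 significant figures; 3.785 has 4.
Division/multiplication keeps the fewest: 4 significant figures.
Rounded: 301.7 J.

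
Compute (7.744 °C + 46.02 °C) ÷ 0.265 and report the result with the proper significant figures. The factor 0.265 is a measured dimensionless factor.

203 °C

7.744 °C + 46.02 °C = 53.764 °C; the sum is limited to 2 decimal places (4 s.f.).
Carrying full precision, 53.764 ÷ 0.265 = 202.883018868… °C; 0.265 has 3 s.f., so the result keeps min(4, 3) = 3 s.f.
Rounded to 3 significant figures: 203 °C.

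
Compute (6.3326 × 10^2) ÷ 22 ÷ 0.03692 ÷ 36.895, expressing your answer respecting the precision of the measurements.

21

(6.3326 × 10^2) ÷ 22 ÷ 0.03692 ÷ 36.895 = 21.1314923412…
Multiplication/division keeps the fewest significant figures: 6.3326 × 10^2 → 5 s.f., 22 → 2 s.f., 0.03692 → 4 s.f., 36.895 → 5 s.f.; limit is 2.
Rounded to 2 significant figures: 21.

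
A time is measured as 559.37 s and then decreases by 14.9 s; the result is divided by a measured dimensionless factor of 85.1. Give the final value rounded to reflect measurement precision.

6.40 s

559.37 s − 14.9 s = 544.47 s; the difference is limited to 1 decimal place (4 s.f.).
Carrying full precision, 544.47 ÷ 85.1 = 6.39800235018… s; 85.1 has 3 s.f., so the result keeps min(4, 3) = 3 s.f.
Rounded to 3 significant figures: 6.40 s.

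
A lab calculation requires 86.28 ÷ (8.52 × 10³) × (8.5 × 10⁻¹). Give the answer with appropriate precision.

0.0086

86.28 ÷ (8.52 × 10³) × (8.5 × 10⁻¹) = 0.00860774647887…
Multiplication/division keeps the fewest significant figures: 86.28 → 4 s.f., 8.52 × 10³ → 3 s.f., 8.5 × 10⁻¹ → 2 s.f.; limit is 2.
Rounded to 2 significant figures: 0.0086.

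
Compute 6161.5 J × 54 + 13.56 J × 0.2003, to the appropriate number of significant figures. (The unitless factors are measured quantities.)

3.3 × 10⁵ J

6161.5 × 54 = 332721 → 3.3 × 10⁵ J (2 s.f., last digit at the 10^4 place).
13.56 × 0.2003 = 2.716068 → 2.716 J (4 s.f., last digit at the 10^-3 place).
Sum: 332723.716068 J; keep the coarser place, 10^4.
Result: 3.3 × 10⁵ J.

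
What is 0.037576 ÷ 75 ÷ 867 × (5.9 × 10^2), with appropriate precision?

0.037576 ÷ 75 ÷ 867 × (5.9 × 10^2) = 0.000340943329489…
Multiplication/division keeps the fewest significant figures: 0.037576 → 5 s.f., 75 → 2 s.f., 867 → 3 s.f., 5.9 × 10^2 → 2 s.f.; limit is 2.
Rounded to 2 significant figures: 3.4 × 10^-4.

3.4 × 10^-4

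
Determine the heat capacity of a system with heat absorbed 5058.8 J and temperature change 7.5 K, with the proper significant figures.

6.7 × 10² J/K

heat capacity = 5058.8 J ÷ 7.5 K = 674.506666667… J/K.
5058.8 has 5 significant figures; 7.5 has 2.
Division/multiplication keeps the fewest: 2 significant figures.
Rounded: 6.7 × 10² J/K.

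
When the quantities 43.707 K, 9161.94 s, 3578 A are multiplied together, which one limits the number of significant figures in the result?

43.707 K → 5 s.f.; 9161.94 s → 6 s.f.; 3578 A → 4 s.f.
The fewest is 4 significant figures, from 3578 A.

3578 A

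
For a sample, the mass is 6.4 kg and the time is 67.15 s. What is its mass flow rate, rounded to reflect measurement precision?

mass flow rate = 6.4 kg ÷ 67.15 s = 0.0953090096798… kg/s.
6.4 has 2 significant figures; 67.15 has 4.
Division/multiplication keeps the fewest: 2 significant figures.
Rounded: 0.095 kg/s.

0.095 kg/s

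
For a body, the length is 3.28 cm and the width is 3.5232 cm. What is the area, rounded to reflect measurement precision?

area = 3.28 cm × 3.5232 cm = 11.556096 cm².
3.28 has 3 significant figures; 3.5232 has 5.
Division/multiplication keeps the fewest: 3 significant figures.
Rounded: 11.6 cm².

11.6 cm²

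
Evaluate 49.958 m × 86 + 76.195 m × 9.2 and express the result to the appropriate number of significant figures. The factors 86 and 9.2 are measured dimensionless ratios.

49.958 × 86 = 4296.388 → 4.3 × 10³ m (2 s.f., last digit at the 10^2 place).
76.195 × 9.2 = 700.994 → 7.0 × 10² m (2 s.f., last digit at the 10^1 place).
Sum: 4997.382 m; keep the coarser place, 10^2.
Result: 5.0 × 10³ m.

5.0 × 10³ m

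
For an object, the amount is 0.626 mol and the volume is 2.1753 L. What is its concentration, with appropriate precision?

0.288 mol/L

concentration = 0.626 mol ÷ 2.1753 L = 0.287776398658… mol/L.
0.626 has 3 significant figures; 2.1753 has 5.
Division/multiplication keeps the fewest: 3 significant figures.
Rounded: 0.288 mol/L.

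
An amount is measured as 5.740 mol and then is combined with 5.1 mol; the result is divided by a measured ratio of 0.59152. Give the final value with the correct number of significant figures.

18.3 mol

5.740 mol + 5.1 mol = 10.840 mol; the sum is limited to 1 decimal place (3 s.f.).
Carrying full precision, 10.840 ÷ 0.59152 = 18.3256694617… mol; 0.59152 has 5 s.f., so the result keeps min(3, 5) = 3 s.f.
Rounded to 3 significant figures: 18.3 mol.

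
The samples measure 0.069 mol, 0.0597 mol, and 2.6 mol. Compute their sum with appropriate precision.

0.069 mol + 0.0597 mol + 2.6 mol = 2.7287 mol.
Addition/subtraction keeps the fewest decimal places: 0.069 → 3 decimal places, 0.0597 → 4 decimal places, 2.6 → 1 decimal place; limit is 1.
Rounded to 1 decimal place: 2.7 mol.

2.7 mol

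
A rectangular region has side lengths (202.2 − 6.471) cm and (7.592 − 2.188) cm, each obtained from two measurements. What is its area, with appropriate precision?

1.058 × 10³ cm²

202.2 − 6.471 = 195.729, limited to 1 d.p. → 4 s.f.; 7.592 − 2.188 = 5.404, limited to 3 d.p. → 4 s.f.
Carrying full precision, 195.729 × 5.404 = 1057.719516; keep min(4, 4) = 4 s.f.
Rounded to 4 significant figures: 1.058 × 10³ cm².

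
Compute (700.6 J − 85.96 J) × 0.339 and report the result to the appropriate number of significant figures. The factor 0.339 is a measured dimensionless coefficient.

208 J

700.6 J − 85.96 J = 614.64 J; the difference is limited to 1 decimal place (4 s.f.).
Carrying full precision, 614.64 × 0.339 = 208.36296 J; 0.339 has 3 s.f., so the result keeps min(4, 3) = 3 s.f.
Rounded to 3 significant figures: 208 J.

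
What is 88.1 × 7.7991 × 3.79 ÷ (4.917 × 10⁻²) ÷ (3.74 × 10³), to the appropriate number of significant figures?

88.1 × 7.7991 × 3.79 ÷ (4.917 × 10⁻²) ÷ (3.74 × 10³) = 14.1608002516…
Multiplication/division keeps the fewest significant figures: 88.1 → 3 s.f., 7.7991 → 5 s.f., 3.79 → 3 s.f., 4.917 × 10⁻² → 4 s.f., 3.74 × 10³ → 3 s.f.; limit is 3.
Rounded to 3 significant figures: 14.2.

14.2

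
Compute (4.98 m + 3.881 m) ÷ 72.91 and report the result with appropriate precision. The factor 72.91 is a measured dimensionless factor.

0.122 m

4.98 m + 3.881 m = 8.861 m; the sum is limited to 2 decimal places (3 s.f.).
Carrying full precision, 8.861 ÷ 72.91 = 0.121533397339… m; 72.91 has 4 s.f., so the result keeps min(3, 4) = 3 s.f.
Rounded to 3 significant figures: 0.122 m.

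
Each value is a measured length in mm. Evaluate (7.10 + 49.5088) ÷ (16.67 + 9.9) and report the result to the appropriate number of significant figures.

7.10 + 49.5088 = 56.6088, limited to 2 d.p. → 4 s.f.; 16.67 + 9.9 = 26.57, limited to 1 d.p. → 3 s.f.
Carrying full precision, 56.6088 ÷ 26.57 = 2.13055325555…; keep min(4, 3) = 3 s.f.
Rounded to 3 significant figures: 2.13.

2.13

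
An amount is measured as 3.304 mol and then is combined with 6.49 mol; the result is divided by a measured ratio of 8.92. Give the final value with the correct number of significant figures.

3.304 mol + 6.49 mol = 9.794 mol; the sum is limited to 2 decimal places (3 s.f.).
Carrying full precision, 9.794 ÷ 8.92 = 1.09798206278… mol; 8.92 has 3 s.f., so the result keeps min(3, 3) = 3 s.f.
Rounded to 3 significant figures: 1.10 mol.

1.10 mol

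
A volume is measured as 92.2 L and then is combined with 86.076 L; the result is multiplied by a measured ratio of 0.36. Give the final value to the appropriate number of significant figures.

64 L

92.2 L + 86.076 L = 178.276 L; the sum is limited to 1 decimal place (4 s.f.).
Carrying full precision, 178.276 × 0.36 = 64.17936 L; 0.36 has 2 s.f., so the result keeps min(4, 2) = 2 s.f.
Rounded to 2 significant figures: 64 L.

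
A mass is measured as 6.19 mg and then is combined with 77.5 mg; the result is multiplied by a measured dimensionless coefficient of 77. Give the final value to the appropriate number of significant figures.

6.19 mg + 77.5 mg = 83.69 mg; the sum is limited to 1 decimal place (3 s.f.).
Carrying full precision, 83.69 × 77 = 6444.13 mg; 77 has 2 s.f., so the result keeps min(3, 2) = 2 s.f.
Rounded to 2 significant figures: 6.4 × 10^3 mg.

6.4 × 10^3 mg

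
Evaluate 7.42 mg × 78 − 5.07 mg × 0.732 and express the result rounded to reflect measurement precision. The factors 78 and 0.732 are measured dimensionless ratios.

5.8 × 10^2 mg

7.42 × 78 = 578.76 → 5.8 × 10^2 mg (2 s.f., last digit at the 10^1 place).
5.07 × 0.732 = 3.71124 → 3.71 mg (3 s.f., last digit at the 10^-2 place).
Difference: 575.04876 mg; keep the coarser place, 10^1.
Result: 5.8 × 10^2 mg.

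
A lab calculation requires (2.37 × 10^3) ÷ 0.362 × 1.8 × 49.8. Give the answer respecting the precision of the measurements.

5.9 × 10^5

(2.37 × 10^3) ÷ 0.362 × 1.8 × 49.8 = 586869.61326…
Multiplication/division keeps the fewest significant figures: 2.37 × 10^3 → 3 s.f., 0.362 → 3 s.f., 1.8 → 2 s.f., 49.8 → 3 s.f.; limit is 2.
Rounded to 2 significant figures: 5.9 × 10^5.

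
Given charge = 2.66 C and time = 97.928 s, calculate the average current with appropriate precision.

average current = 2.66 C ÷ 97.928 s = 0.0271628134956… A.
2.66 has 3 significant figures; 97.928 has 5.
Division/multiplication keeps the fewest: 3 significant figures.
Rounded: 0.0272 A.

0.0272 A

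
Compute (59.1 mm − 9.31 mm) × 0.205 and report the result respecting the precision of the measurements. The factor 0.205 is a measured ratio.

59.1 mm − 9.31 mm = 49.79 mm; the difference is limited to 1 decimal place (3 s.f.).
Carrying full precision, 49.79 × 0.205 = 10.20695 mm; 0.205 has 3 s.f., so the result keeps min(3, 3) = 3 s.f.
Rounded to 3 significant figures: 10.2 mm.

10.2 mm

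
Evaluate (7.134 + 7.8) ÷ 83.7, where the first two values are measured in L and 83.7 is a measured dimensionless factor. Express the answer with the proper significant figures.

0.178 L

7.134 L + 7.8 L = 14.934 L; the sum is limited to 1 decimal place (3 s.f.).
Carrying full precision, 14.934 ÷ 83.7 = 0.178422939068… L; 83.7 has 3 s.f., so the result keeps min(3, 3) = 3 s.f.
Rounded to 3 significant figures: 0.178 L.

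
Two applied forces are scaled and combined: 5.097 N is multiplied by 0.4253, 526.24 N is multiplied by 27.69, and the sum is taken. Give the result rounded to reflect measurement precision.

1.457 × 10^4 N

5.097 × 0.4253 = 2.1677541 → 2.168 N (4 s.f., last digit at the 10^-3 place).
526.24 × 27.69 = 14571.5856 → 1.457 × 10^4 N (4 s.f., last digit at the 10^1 place).
Sum: 14573.7533541 N; keep the coarser place, 10^1.
Result: 1.457 × 10^4 N.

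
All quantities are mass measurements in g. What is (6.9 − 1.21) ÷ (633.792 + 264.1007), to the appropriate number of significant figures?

6.9 − 1.21 = 5.69, limited to 1 d.p. → 2 s.f.; 633.792 + 264.1007 = 897.8927, limited to 3 d.p. → 6 s.f.
Carrying full precision, 5.69 ÷ 897.8927 = 0.00633706009638…; keep min(2, 6) = 2 s.f.
Rounded to 2 significant figures: 6.3 × 10^-3.

6.3 × 10^-3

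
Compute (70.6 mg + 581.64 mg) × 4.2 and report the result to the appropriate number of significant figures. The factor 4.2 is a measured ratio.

70.6 mg + 581.64 mg = 652.24 mg; the sum is limited to 1 decimal place (4 s.f.).
Carrying full precision, 652.24 × 4.2 = 2739.408 mg; 4.2 has 2 s.f., so the result keeps min(4, 2) = 2 s.f.
Rounded to 2 significant figures: 2.7 × 10^3 mg.

2.7 × 10^3 mg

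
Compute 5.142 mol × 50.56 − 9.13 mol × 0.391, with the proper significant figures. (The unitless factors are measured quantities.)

256.4 mol

5.142 × 50.56 = 259.97952 → 260.0 mol (4 s.f., last digit at the 10^-1 place).
9.13 × 0.391 = 3.56983 → 3.57 mol (3 s.f., last digit at the 10^-2 place).
Difference: 256.40969 mol; keep the coarser place, 10^-1.
Result: 256.4 mol.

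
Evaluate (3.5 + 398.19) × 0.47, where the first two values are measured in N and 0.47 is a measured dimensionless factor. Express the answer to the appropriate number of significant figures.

1.9 × 10² N

3.5 N + 398.19 N = 401.69 N; the sum is limited to 1 decimal place (4 s.f.).
Carrying full precision, 401.69 × 0.47 = 188.7943 N; 0.47 has 2 s.f., so the result keeps min(4, 2) = 2 s.f.
Rounded to 2 significant figures: 1.9 × 10² N.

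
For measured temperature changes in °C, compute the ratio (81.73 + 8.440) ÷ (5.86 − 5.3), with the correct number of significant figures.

2 × 10²

81.73 + 8.440 = 90.170, limited to 2 d.p. → 4 s.f.; 5.86 − 5.3 = 0.56, limited to 1 d.p. → 1 s.f.
Carrying full precision, 90.170 ÷ 0.56 = 161.017857143…; keep min(4, 1) = 1 s.f.
Rounded to 1 significant figure: 2 × 10².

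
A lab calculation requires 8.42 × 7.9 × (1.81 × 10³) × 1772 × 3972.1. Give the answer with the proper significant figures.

8.5 × 10¹¹

8.42 × 7.9 × (1.81 × 10³) × 1772 × 3972.1 = 8.47425735162 × 10^11…
Multiplication/division keeps the fewest significant figures: 8.42 → 3 s.f., 7.9 → 2 s.f., 1.81 × 10³ → 3 s.f., 1772 → 4 s.f., 3972.1 → 5 s.f.; limit is 2.
Rounded to 2 significant figures: 8.5 × 10¹¹.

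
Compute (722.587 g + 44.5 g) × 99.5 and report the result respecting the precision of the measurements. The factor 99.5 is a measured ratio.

722.587 g + 44.5 g = 767.087 g; the sum is limited to 1 decimal place (4 s.f.).
Carrying full precision, 767.087 × 99.5 = 76325.1565 g; 99.5 has 3 s.f., so the result keeps min(4, 3) = 3 s.f.
Rounded to 3 significant figures: 7.63 × 10⁴ g.

7.63 × 10⁴ g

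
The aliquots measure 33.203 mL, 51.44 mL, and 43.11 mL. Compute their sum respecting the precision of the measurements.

33.203 mL + 51.44 mL + 43.11 mL = 127.753 mL.
Addition/subtraction keeps the fewest decimal places: 33.203 → 3 decimal places, 51.44 → 2 decimal places, 43.11 → 2 decimal places; limit is 2.
Rounded to 2 decimal places: 127.75 mL.

127.75 mL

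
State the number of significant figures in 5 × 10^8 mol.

5 × 10^8: in scientific notation every digit of the coefficient is significant.

1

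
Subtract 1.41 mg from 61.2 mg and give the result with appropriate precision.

59.8 mg

61.2 mg − 1.41 mg = 59.79 mg.
Addition/subtraction keeps the fewest decimal places: 61.2 → 1 decimal place, 1.41 → 2 decimal places; limit is 1.
Rounded to 1 decimal place: 59.8 mg.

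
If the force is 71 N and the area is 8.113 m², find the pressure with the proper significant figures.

8.8 Pa

pressure = 71 N ÷ 8.113 m² = 8.75138666338… Pa.
71 has 2 significant figures; 8.113 has 4.
Division/multiplication keeps the fewest: 2 significant figures.
Rounded: 8.8 Pa.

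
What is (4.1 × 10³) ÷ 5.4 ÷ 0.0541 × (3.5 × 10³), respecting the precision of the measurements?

4.9 × 10⁷

(4.1 × 10³) ÷ 5.4 ÷ 0.0541 × (3.5 × 10³) = 49120284.795…
Multiplication/division keeps the fewest significant figures: 4.1 × 10³ → 2 s.f., 5.4 → 2 s.f., 0.0541 → 3 s.f., 3.5 × 10³ → 2 s.f.; limit is 2.
Rounded to 2 significant figures: 4.9 × 10⁷.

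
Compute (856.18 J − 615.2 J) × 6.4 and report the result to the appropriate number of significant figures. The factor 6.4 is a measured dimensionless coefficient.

1.5 × 10³ J

856.18 J − 615.2 J = 240.98 J; the difference is limited to 1 decimal place (4 s.f.).
Carrying full precision, 240.98 × 6.4 = 1542.272 J; 6.4 has 2 s.f., so the result keeps min(4, 2) = 2 s.f.
Rounded to 2 significant figures: 1.5 × 10³ J.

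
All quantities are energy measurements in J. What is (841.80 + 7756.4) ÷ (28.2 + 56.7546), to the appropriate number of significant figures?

101

841.80 + 7756.4 = 8598.20, limited to 1 d.p. → 5 s.f.; 28.2 + 56.7546 = 84.9546, limited to 1 d.p. → 3 s.f.
Carrying full precision, 8598.20 ÷ 84.9546 = 101.209351819…; keep min(5, 3) = 3 s.f.
Rounded to 3 significant figures: 101.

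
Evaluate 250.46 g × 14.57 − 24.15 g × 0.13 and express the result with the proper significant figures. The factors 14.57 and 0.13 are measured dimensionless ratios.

250.46 × 14.57 = 3649.2022 → 3649 g (4 s.f., last digit at the 10^0 place).
24.15 × 0.13 = 3.1395 → 3.1 g (2 s.f., last digit at the 10^-1 place).
Difference: 3646.0627 g; keep the coarser place, 10^0.
Result: 3646 g.

3646 g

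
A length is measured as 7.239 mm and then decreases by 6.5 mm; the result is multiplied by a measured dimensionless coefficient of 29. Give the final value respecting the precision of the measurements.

2 × 10^1 mm

7.239 mm − 6.5 mm = 0.739 mm; the difference is limited to 1 decimal place (1 s.f.).
Carrying full precision, 0.739 × 29 = 21.431 mm; 29 has 2 s.f., so the result keeps min(1, 2) = 1 s.f.
Rounded to 1 significant figure: 2 × 10^1 mm.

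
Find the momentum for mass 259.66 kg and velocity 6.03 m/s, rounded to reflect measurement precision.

1.57 × 10^3 kg·m/s

momentum = 259.66 kg × 6.03 m/s = 1565.7498 kg·m/s.
259.66 has 5 significant figures; 6.03 has 3.
Division/multiplication keeps the fewest: 3 significant figures.
Rounded: 1.57 × 10^3 kg·m/s.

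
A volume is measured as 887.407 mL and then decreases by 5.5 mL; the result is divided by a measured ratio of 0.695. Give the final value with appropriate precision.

1.27 × 10^3 mL

887.407 mL − 5.5 mL = 881.907 mL; the difference is limited to 1 decimal place (4 s.f.).
Carrying full precision, 881.907 ÷ 0.695 = 1268.93093525… mL; 0.695 has 3 s.f., so the result keeps min(4, 3) = 3 s.f.
Rounded to 3 significant figures: 1.27 × 10^3 mL.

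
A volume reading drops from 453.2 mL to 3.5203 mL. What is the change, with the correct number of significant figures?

453.2 mL − 3.5203 mL = 449.6797 mL.
Addition/subtraction keeps the fewest decimal places: 453.2 → 1 decimal place, 3.5203 → 4 decimal places; limit is 1.
Rounded to 1 decimal place: 449.7 mL.

449.7 mL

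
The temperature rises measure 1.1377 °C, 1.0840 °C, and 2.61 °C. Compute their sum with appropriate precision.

1.1377 °C + 1.0840 °C + 2.61 °C = 4.8317 °C.
Addition/subtraction keeps the fewest decimal places: 1.1377 → 4 decimal places, 1.0840 → 4 decimal places, 2.61 → 2 decimal places; limit is 2.
Rounded to 2 decimal places: 4.83 °C.

4.83 °C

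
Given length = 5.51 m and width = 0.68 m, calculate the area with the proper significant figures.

area = 5.51 m × 0.68 m = 3.7468 m².
5.51 has 3 significant figures; 0.68 has 2.
Division/multiplication keeps the fewest: 2 significant figures.
Rounded: 3.7 m².

3.7 m²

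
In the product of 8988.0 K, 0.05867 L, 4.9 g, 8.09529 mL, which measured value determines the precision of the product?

8988.0 K → 5 s.f.; 0.05867 L → 4 s.f.; 4.9 g → 2 s.f.; 8.09529 mL → 6 s.f.
The fewest is 2 significant figures, from 4.9 g.

4.9 g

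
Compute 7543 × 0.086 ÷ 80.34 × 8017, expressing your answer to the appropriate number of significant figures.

6.5 × 10^4

7543 × 0.086 ÷ 80.34 × 8017 = 64732.535051…
Multiplication/division keeps the fewest significant figures: 7543 → 4 s.f., 0.086 → 2 s.f., 80.34 → 4 s.f., 8017 → 4 s.f.; limit is 2.
Rounded to 2 significant figures: 6.5 × 10^4.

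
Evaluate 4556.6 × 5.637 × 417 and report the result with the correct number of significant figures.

1.07 × 10^7

4556.6 × 5.637 × 417 = 10710876.1014
Multiplication/division keeps the fewest significant figures: 4556.6 → 5 s.f., 5.637 → 4 s.f., 417 → 3 s.f.; limit is 3.
Rounded to 3 significant figures: 1.07 × 10^7.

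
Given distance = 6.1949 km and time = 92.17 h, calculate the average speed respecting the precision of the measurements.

0.06721 km/h

average speed = 6.1949 km ÷ 92.17 h = 0.0672116740805… km/h.
6.1949 has 5 significant figures; 92.17 has 4.
Division/multiplication keeps the fewest: 4 significant figures.
Rounded: 0.06721 km/h.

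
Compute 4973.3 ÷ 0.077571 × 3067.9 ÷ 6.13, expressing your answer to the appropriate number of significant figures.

4973.3 ÷ 0.077571 × 3067.9 ÷ 6.13 = 32086769.3425…
Multiplication/division keeps the fewest significant figures: 4973.3 → 5 s.f., 0.077571 → 5 s.f., 3067.9 → 5 s.f., 6.13 → 3 s.f.; limit is 3.
Rounded to 3 significant figures: 3.21 × 10⁷.

3.21 × 10⁷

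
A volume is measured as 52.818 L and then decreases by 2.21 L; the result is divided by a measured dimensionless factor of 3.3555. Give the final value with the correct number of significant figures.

15.08 L

52.818 L − 2.21 L = 50.608 L; the difference is limited to 2 decimal places (4 s.f.).
Carrying full precision, 50.608 ÷ 3.3555 = 15.0821040083… L; 3.3555 has 5 s.f., so the result keeps min(4, 5) = 4 s.f.
Rounded to 4 significant figures: 15.08 L.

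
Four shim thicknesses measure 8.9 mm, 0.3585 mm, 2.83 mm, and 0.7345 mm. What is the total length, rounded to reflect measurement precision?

8.9 mm + 0.3585 mm + 2.83 mm + 0.7345 mm = 12.8230 mm.
Addition/subtraction keeps the fewest decimal places: 8.9 → 1 decimal place, 0.3585 → 4 decimal places, 2.83 → 2 decimal places, 0.7345 → 4 decimal places; limit is 1.
Rounded to 1 decimal place: 12.8 mm.

12.8 mm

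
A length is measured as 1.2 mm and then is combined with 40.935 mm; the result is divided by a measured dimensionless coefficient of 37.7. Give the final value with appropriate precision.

1.12 mm

1.2 mm + 40.935 mm = 42.135 mm; the sum is limited to 1 decimal place (3 s.f.).
Carrying full precision, 42.135 ÷ 37.7 = 1.11763925729… mm; 37.7 has 3 s.f., so the result keeps min(3, 3) = 3 s.f.
Rounded to 3 significant figures: 1.12 mm.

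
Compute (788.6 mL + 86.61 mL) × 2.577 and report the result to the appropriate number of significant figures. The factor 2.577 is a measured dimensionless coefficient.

2255 mL

788.6 mL + 86.61 mL = 875.21 mL; the sum is limited to 1 decimal place (4 s.f.).
Carrying full precision, 875.21 × 2.577 = 2255.41617 mL; 2.577 has 4 s.f., so the result keeps min(4, 4) = 4 s.f.
Rounded to 4 significant figures: 2255 mL.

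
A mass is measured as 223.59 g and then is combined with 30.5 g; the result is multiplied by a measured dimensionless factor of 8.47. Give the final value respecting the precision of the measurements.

223.59 g + 30.5 g = 254.09 g; the sum is limited to 1 decimal place (4 s.f.).
Carrying full precision, 254.09 × 8.47 = 2152.1423 g; 8.47 has 3 s.f., so the result keeps min(4, 3) = 3 s.f.
Rounded to 3 significant figures: 2.15 × 10^3 g.

2.15 × 10^3 g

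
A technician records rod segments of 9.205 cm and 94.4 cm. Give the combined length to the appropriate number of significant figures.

103.6 cm

9.205 cm + 94.4 cm = 103.605 cm.
Addition/subtraction keeps the fewest decimal places: 9.205 → 3 decimal places, 94.4 → 1 decimal place; limit is 1.
Rounded to 1 decimal place: 103.6 cm.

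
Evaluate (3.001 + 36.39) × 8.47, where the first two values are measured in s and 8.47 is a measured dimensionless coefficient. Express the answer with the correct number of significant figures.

334 s

3.001 s + 36.39 s = 39.391 s; the sum is limited to 2 decimal places (4 s.f.).
Carrying full precision, 39.391 × 8.47 = 333.64177 s; 8.47 has 3 s.f., so the result keeps min(4, 3) = 3 s.f.
Rounded to 3 significant figures: 334 s.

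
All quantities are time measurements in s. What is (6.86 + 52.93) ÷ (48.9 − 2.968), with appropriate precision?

6.86 + 52.93 = 59.79, limited to 2 d.p. → 4 s.f.; 48.9 − 2.968 = 45.932, limited to 1 d.p. → 3 s.f.
Carrying full precision, 59.79 ÷ 45.932 = 1.30170687103…; keep min(4, 3) = 3 s.f.
Rounded to 3 significant figures: 1.30.

1.30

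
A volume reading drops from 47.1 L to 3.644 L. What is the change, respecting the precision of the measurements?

43.5 L

47.1 L − 3.644 L = 43.456 L.
Addition/subtraction keeps the fewest decimal places: 47.1 → 1 decimal place, 3.644 → 3 decimal places; limit is 1.
Rounded to 1 decimal place: 43.5 L.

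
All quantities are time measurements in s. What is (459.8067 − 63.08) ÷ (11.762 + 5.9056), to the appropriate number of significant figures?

22.455

459.8067 − 63.08 = 396.7267, limited to 2 d.p. → 5 s.f.; 11.762 + 5.9056 = 17.6676, limited to 3 d.p. → 5 s.f.
Carrying full precision, 396.7267 ÷ 17.6676 = 22.4550419978…; keep min(5, 5) = 5 s.f.
Rounded to 5 significant figures: 22.455.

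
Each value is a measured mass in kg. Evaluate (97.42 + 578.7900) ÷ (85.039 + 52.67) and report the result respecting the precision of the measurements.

97.42 + 578.7900 = 676.2100, limited to 2 d.p. → 5 s.f.; 85.039 + 52.67 = 137.709, limited to 2 d.p. → 5 s.f.
Carrying full precision, 676.2100 ÷ 137.709 = 4.91042705996…; keep min(5, 5) = 5 s.f.
Rounded to 5 significant figures: 4.9104.

4.9104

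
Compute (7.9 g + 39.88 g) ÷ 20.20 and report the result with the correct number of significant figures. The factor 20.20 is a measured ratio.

2.37 g

7.9 g + 39.88 g = 47.78 g; the sum is limited to 1 decimal place (3 s.f.).
Carrying full precision, 47.78 ÷ 20.20 = 2.36534653465… g; 20.20 has 4 s.f., so the result keeps min(3, 4) = 3 s.f.
Rounded to 3 significant figures: 2.37 g.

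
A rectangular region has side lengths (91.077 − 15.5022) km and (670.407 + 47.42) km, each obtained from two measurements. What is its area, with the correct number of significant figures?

5.4250 × 10^4 km²

91.077 − 15.5022 = 75.5748, limited to 3 d.p. → 5 s.f.; 670.407 + 47.42 = 717.827, limited to 2 d.p. → 5 s.f.
Carrying full precision, 75.5748 × 717.827 = 54249.6319596; keep min(5, 5) = 5 s.f.
Rounded to 5 significant figures: 5.4250 × 10^4 km².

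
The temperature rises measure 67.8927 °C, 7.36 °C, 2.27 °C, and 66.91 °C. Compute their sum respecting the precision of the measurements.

67.8927 °C + 7.36 °C + 2.27 °C + 66.91 °C = 144.4327 °C.
Addition/subtraction keeps the fewest decimal places: 67.8927 → 4 decimal places, 7.36 → 2 decimal places, 2.27 → 2 decimal places, 66.91 → 2 decimal places; limit is 2.
Rounded to 2 decimal places: 144.43 °C.

144.43 °C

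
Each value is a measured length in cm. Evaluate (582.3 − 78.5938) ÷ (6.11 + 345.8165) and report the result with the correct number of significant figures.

582.3 − 78.5938 = 503.7062, limited to 1 d.p. → 4 s.f.; 6.11 + 345.8165 = 351.9265, limited to 2 d.p. → 5 s.f.
Carrying full precision, 503.7062 ÷ 351.9265 = 1.43128238425…; keep min(4, 5) = 4 s.f.
Rounded to 4 significant figures: 1.431.

1.431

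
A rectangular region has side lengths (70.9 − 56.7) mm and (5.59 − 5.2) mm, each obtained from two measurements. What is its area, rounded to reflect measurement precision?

70.9 − 56.7 = 14.2, limited to 1 d.p. → 3 s.f.; 5.59 − 5.2 = 0.39, limited to 1 d.p. → 1 s.f.
Carrying full precision, 14.2 × 0.39 = 5.538; keep min(3, 1) = 1 s.f.
Rounded to 1 significant figure: 6 mm².

6 mm²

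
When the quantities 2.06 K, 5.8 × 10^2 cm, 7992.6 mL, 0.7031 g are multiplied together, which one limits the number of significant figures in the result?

5.8 × 10^2 cm

2.06 K → 3 s.f.; 5.8 × 10^2 cm → 2 s.f.; 7992.6 mL → 5 s.f.; 0.7031 g → 4 s.f.
The fewest is 2 significant figures, from 5.8 × 10^2 cm.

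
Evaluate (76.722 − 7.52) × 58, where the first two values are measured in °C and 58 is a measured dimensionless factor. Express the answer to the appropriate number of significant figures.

4.0 × 10³ °C

76.722 °C − 7.52 °C = 69.202 °C; the difference is limited to 2 decimal places (4 s.f.).
Carrying full precision, 69.202 × 58 = 4013.716 °C; 58 has 2 s.f., so the result keeps min(4, 2) = 2 s.f.
Rounded to 2 significant figures: 4.0 × 10³ °C.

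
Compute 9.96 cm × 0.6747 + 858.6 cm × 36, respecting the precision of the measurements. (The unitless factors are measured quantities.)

3.1 × 10⁴ cm

9.96 × 0.6747 = 6.720012 → 6.72 cm (3 s.f., last digit at the 10^-2 place).
858.6 × 36 = 30909.6 → 3.1 × 10⁴ cm (2 s.f., last digit at the 10^3 place).
Sum: 30916.320012 cm; keep the coarser place, 10^3.
Result: 3.1 × 10⁴ cm.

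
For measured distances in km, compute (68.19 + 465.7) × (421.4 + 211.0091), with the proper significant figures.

3.376 × 10^5 km²

68.19 + 465.7 = 533.89, limited to 1 d.p. → 4 s.f.; 421.4 + 211.0091 = 632.4091, limited to 1 d.p. → 4 s.f.
Carrying full precision, 533.89 × 632.4091 = 337636.894399; keep min(4, 4) = 4 s.f.
Rounded to 4 significant figures: 3.376 × 10^5 km².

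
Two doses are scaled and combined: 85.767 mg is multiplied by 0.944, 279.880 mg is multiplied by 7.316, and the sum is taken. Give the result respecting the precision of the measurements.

85.767 × 0.944 = 80.964048 → 81.0 mg (3 s.f., last digit at the 10^-1 place).
279.880 × 7.316 = 2047.60208 → 2048 mg (4 s.f., last digit at the 10^0 place).
Sum: 2128.566128 mg; keep the coarser place, 10^0.
Result: 2129 mg.

2129 mg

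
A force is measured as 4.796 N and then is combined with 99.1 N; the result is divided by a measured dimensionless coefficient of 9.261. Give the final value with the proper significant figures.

4.796 N + 99.1 N = 103.896 N; the sum is limited to 1 decimal place (4 s.f.).
Carrying full precision, 103.896 ÷ 9.261 = 11.2186588921… N; 9.261 has 4 s.f., so the result keeps min(4, 4) = 4 s.f.
Rounded to 4 significant figures: 11.22 N.

11.22 N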